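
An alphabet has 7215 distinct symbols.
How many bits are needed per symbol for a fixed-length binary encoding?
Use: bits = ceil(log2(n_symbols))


log2(7215) = 12.8168
Bracket: 2^12 = 4096 < 7215 <= 2^13 = 8192
So ceil(log2(7215)) = 13

bits = ceil(log2(7215)) = ceil(12.8168) = 13 bits


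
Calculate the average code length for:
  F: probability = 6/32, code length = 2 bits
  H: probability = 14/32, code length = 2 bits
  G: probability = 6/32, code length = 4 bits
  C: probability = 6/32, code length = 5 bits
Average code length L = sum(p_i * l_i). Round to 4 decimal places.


Weighted contributions p_i * l_i:
  F: (6/32) * 2 = 12/32
  H: (14/32) * 2 = 28/32
  G: (6/32) * 4 = 24/32
  C: (6/32) * 5 = 30/32
Sum = (12 + 28 + 24 + 30)/32 = 94/32

L = 94/32 = 2.9375 bits/symbol


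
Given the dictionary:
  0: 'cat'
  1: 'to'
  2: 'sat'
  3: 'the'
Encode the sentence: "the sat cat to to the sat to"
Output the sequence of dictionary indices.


Look up each word in the dictionary:
  'the' -> 3
  'sat' -> 2
  'cat' -> 0
  'to' -> 1
  'to' -> 1
  'the' -> 3
  'sat' -> 2
  'to' -> 1

Encoded: [3, 2, 0, 1, 1, 3, 2, 1]


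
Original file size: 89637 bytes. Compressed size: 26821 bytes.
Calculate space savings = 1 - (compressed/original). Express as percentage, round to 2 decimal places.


ratio = compressed/original = 26821/89637 = 0.299218
savings = 1 - ratio = 1 - 0.299218 = 0.700782
as a percentage: 0.700782 * 100 = 70.08%

Space savings = 1 - 26821/89637 = 70.08%


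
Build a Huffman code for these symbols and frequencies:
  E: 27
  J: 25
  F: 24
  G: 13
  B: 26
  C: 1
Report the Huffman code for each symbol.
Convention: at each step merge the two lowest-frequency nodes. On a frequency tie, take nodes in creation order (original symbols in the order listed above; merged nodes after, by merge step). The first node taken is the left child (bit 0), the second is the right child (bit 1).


Huffman tree construction:
Step 1: Merge C(1) + G(13) = 14
Step 2: Merge (C+G)(14) + F(24) = 38
Step 3: Merge J(25) + B(26) = 51
Step 4: Merge E(27) + ((C+G)+F)(38) = 65
Step 5: Merge (J+B)(51) + (E+((C+G)+F))(65) = 116
Read each symbol's code off the tree from the root (left child = 0, right child = 1).

Codes:
  E: 10 (length 2)
  J: 00 (length 2)
  F: 111 (length 3)
  G: 1101 (length 4)
  B: 01 (length 2)
  C: 1100 (length 4)
Average code length: 284/116 = 2.4483 bits/symbol


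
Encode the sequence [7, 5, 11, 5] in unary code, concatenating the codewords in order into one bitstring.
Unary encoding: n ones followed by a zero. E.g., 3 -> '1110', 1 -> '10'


Encode each number as n ones followed by a terminating 0:
  7 -> 11111110 (8 bits)
  5 -> 111110 (6 bits)
  11 -> 111111111110 (12 bits)
  5 -> 111110 (6 bits)
Total length = 8 + 6 + 12 + 6 = 32 bits.

Unary([7, 5, 11, 5]) = 11111110111110111111111110111110 (32 bits)


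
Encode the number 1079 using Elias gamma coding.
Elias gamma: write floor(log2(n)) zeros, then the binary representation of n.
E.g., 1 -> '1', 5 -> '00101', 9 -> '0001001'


num_bits = floor(log2(1079)) + 1 = 11
leading_zeros = num_bits - 1 = 10
binary(1079) = 10000110111

Elias gamma(1079) = '0000000000' + '10000110111' = 000000000010000110111 (21 bits)


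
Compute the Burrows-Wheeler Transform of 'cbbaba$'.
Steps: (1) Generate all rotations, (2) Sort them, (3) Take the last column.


Rotations (sorted):
  0: $cbbaba -> last char: a
  1: a$cbbab -> last char: b
  2: aba$cbb -> last char: b
  3: ba$cbba -> last char: a
  4: baba$cb -> last char: b
  5: bbaba$c -> last char: c
  6: cbbaba$ -> last char: $


BWT = abbabc$


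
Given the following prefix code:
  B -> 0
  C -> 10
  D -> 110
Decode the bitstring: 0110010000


Decoding step by step:
Bits 0 -> B
Bits 110 -> D
Bits 0 -> B
Bits 10 -> C
Bits 0 -> B
Bits 0 -> B
Bits 0 -> B


Decoded message: BDBCBBB


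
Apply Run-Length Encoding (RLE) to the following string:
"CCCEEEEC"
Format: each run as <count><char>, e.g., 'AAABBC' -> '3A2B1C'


Scanning runs left to right:
  i=0: run of 'C' x 3 -> '3C'
  i=3: run of 'E' x 4 -> '4E'
  i=7: run of 'C' x 1 -> '1C'

RLE = 3C4E1C


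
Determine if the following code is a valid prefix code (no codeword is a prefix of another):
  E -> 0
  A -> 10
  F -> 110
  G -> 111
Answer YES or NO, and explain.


Checking each pair (does one codeword prefix another?):
  E='0' vs A='10': no prefix
  E='0' vs F='110': no prefix
  E='0' vs G='111': no prefix
  A='10' vs E='0': no prefix
  A='10' vs F='110': no prefix
  A='10' vs G='111': no prefix
  F='110' vs E='0': no prefix
  F='110' vs A='10': no prefix
  F='110' vs G='111': no prefix
  G='111' vs E='0': no prefix
  G='111' vs A='10': no prefix
  G='111' vs F='110': no prefix
No violation found over all pairs.

YES -- this is a valid prefix code. No codeword is a prefix of any other codeword.


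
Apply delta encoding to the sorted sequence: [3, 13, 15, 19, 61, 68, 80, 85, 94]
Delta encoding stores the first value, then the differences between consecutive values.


First value: 3
Deltas:
  13 - 3 = 10
  15 - 13 = 2
  19 - 15 = 4
  61 - 19 = 42
  68 - 61 = 7
  80 - 68 = 12
  85 - 80 = 5
  94 - 85 = 9


Delta encoded: [3, 10, 2, 4, 42, 7, 12, 5, 9]


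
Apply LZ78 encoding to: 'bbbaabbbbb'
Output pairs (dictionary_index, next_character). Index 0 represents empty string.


LZ78 encoding steps:
Dictionary: {0: ''}
Step 1: w='' (idx 0), next='b' -> output (0, 'b'), add 'b' as idx 1
Step 2: w='b' (idx 1), next='b' -> output (1, 'b'), add 'bb' as idx 2
Step 3: w='' (idx 0), next='a' -> output (0, 'a'), add 'a' as idx 3
Step 4: w='a' (idx 3), next='b' -> output (3, 'b'), add 'ab' as idx 4
Step 5: w='bb' (idx 2), next='b' -> output (2, 'b'), add 'bbb' as idx 5
Step 6: w='b' (idx 1), end of input -> output (1, '')


Encoded: [(0, 'b'), (1, 'b'), (0, 'a'), (3, 'b'), (2, 'b'), (1, '')]


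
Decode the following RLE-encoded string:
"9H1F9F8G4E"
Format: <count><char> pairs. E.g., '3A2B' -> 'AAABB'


Expanding each <count><char> pair:
  9H -> 'HHHHHHHHH'
  1F -> 'F'
  9F -> 'FFFFFFFFF'
  8G -> 'GGGGGGGG'
  4E -> 'EEEE'

Decoded = HHHHHHHHHFFFFFFFFFFGGGGGGGGEEEE


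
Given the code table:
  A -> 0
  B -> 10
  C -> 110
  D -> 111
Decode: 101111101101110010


Decoding:
10 -> B
111 -> D
110 -> C
110 -> C
111 -> D
0 -> A
0 -> A
10 -> B


Result: BDCCDAAB


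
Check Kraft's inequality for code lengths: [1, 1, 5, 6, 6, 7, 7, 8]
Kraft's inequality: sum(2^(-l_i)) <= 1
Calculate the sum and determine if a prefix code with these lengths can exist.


Sum = 2^(-1) + 2^(-1) + 2^(-5) + 2^(-6) + 2^(-6) + 2^(-7) + 2^(-7) + 2^(-8)
    = 0.5 + 0.5 + 0.03125 + 0.015625 + 0.015625 + 0.0078125 + 0.0078125 + 0.00390625
    = 277/256 = 1.08203125
Since 1.08203125 > 1, Kraft's inequality is NOT satisfied.
A prefix code with these lengths CANNOT exist.

Kraft sum = 1.08203125. Not satisfied.


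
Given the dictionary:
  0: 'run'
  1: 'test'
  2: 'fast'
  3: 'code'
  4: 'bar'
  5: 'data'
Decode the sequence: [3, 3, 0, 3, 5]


Look up each index in the dictionary:
  3 -> 'code'
  3 -> 'code'
  0 -> 'run'
  3 -> 'code'
  5 -> 'data'

Decoded: "code code run code data"


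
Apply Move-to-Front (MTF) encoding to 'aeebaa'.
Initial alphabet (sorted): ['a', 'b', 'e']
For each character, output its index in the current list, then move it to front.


MTF encoding:
'a': index 0 in ['a', 'b', 'e'] -> ['a', 'b', 'e']
'e': index 2 in ['a', 'b', 'e'] -> ['e', 'a', 'b']
'e': index 0 in ['e', 'a', 'b'] -> ['e', 'a', 'b']
'b': index 2 in ['e', 'a', 'b'] -> ['b', 'e', 'a']
'a': index 2 in ['b', 'e', 'a'] -> ['a', 'b', 'e']
'a': index 0 in ['a', 'b', 'e'] -> ['a', 'b', 'e']


Output: [0, 2, 0, 2, 2, 0]


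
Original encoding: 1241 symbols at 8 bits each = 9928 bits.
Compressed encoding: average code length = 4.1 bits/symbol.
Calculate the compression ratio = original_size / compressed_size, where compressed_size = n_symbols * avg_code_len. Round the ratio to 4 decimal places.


original_size = n_symbols * orig_bits = 1241 * 8 = 9928 bits
compressed_size = n_symbols * avg_code_len = 1241 * 4.1 = 5088.1 bits
ratio = original_size / compressed_size = 9928 / 5088.1 = 1.9512

Compression ratio = 1.9512


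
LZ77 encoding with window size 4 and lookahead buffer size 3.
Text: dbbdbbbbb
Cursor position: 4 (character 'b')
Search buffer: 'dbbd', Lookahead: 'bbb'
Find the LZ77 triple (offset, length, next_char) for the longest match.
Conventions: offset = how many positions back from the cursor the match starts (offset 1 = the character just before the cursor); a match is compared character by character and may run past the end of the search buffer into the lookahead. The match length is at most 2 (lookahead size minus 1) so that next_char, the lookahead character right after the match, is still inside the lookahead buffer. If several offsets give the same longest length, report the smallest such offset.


Try each offset into the search buffer:
  offset=1 (pos 3, char 'd'): match length 0
  offset=2 (pos 2, char 'b'): match length 1
  offset=3 (pos 1, char 'b'): match length 2
  offset=4 (pos 0, char 'd'): match length 0
Longest match has length 2 at offset 3.
next_char = character at position 4 + 2 = 6 -> 'b'

Best match: offset=3, length=2 (matching 'bb' starting at position 1)
LZ77 triple: (3, 2, 'b')


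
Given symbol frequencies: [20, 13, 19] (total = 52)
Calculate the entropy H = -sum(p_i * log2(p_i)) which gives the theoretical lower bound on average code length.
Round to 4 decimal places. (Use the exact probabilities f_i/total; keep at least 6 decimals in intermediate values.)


Per-symbol terms -p_i * log2(p_i) with p_i = f_i/52:
  p = 20/52 = 0.384615: log2(p) = -1.378512, -p*log2(p) = 0.530197
  p = 13/52 = 0.250000: log2(p) = -2.000000, -p*log2(p) = 0.500000
  p = 19/52 = 0.365385: log2(p) = -1.452512, -p*log2(p) = 0.530726
H = 0.530197 + 0.500000 + 0.530726 = 1.560923

H = 1.5609 bits/symbol


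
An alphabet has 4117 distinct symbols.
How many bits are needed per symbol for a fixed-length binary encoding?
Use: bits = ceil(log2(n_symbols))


log2(4117) = 12.0074
Bracket: 2^12 = 4096 < 4117 <= 2^13 = 8192
So ceil(log2(4117)) = 13

bits = ceil(log2(4117)) = ceil(12.0074) = 13 bits


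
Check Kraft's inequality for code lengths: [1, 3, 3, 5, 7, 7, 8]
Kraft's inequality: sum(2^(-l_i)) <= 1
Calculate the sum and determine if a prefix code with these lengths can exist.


Sum = 2^(-1) + 2^(-3) + 2^(-3) + 2^(-5) + 2^(-7) + 2^(-7) + 2^(-8)
    = 0.5 + 0.125 + 0.125 + 0.03125 + 0.0078125 + 0.0078125 + 0.00390625
    = 205/256 = 0.80078125
Since 0.80078125 <= 1, Kraft's inequality IS satisfied.
A prefix code with these lengths CAN exist.

Kraft sum = 0.80078125. Satisfied.


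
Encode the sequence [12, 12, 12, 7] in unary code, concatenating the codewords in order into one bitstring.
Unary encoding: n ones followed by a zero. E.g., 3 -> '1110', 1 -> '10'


Encode each number as n ones followed by a terminating 0:
  12 -> 1111111111110 (13 bits)
  12 -> 1111111111110 (13 bits)
  12 -> 1111111111110 (13 bits)
  7 -> 11111110 (8 bits)
Total length = 13 + 13 + 13 + 8 = 47 bits.

Unary([12, 12, 12, 7]) = 11111111111101111111111110111111111111011111110 (47 bits)


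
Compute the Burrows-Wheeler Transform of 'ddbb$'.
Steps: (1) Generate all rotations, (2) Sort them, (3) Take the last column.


Rotations (sorted):
  0: $ddbb -> last char: b
  1: b$ddb -> last char: b
  2: bb$dd -> last char: d
  3: dbb$d -> last char: d
  4: ddbb$ -> last char: $


BWT = bbdd$


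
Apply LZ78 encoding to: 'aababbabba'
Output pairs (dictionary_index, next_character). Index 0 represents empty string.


LZ78 encoding steps:
Dictionary: {0: ''}
Step 1: w='' (idx 0), next='a' -> output (0, 'a'), add 'a' as idx 1
Step 2: w='a' (idx 1), next='b' -> output (1, 'b'), add 'ab' as idx 2
Step 3: w='ab' (idx 2), next='b' -> output (2, 'b'), add 'abb' as idx 3
Step 4: w='abb' (idx 3), next='a' -> output (3, 'a'), add 'abba' as idx 4


Encoded: [(0, 'a'), (1, 'b'), (2, 'b'), (3, 'a')]


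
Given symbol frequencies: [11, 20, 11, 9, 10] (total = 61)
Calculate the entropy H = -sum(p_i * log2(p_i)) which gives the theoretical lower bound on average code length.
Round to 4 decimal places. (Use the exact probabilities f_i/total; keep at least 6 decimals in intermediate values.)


Per-symbol terms -p_i * log2(p_i) with p_i = f_i/61:
  p = 11/61 = 0.180328: log2(p) = -2.471306, -p*log2(p) = 0.445645
  p = 20/61 = 0.327869: log2(p) = -1.608809, -p*log2(p) = 0.527478
  p = 11/61 = 0.180328: log2(p) = -2.471306, -p*log2(p) = 0.445645
  p = 9/61 = 0.147541: log2(p) = -2.760812, -p*log2(p) = 0.407333
  p = 10/61 = 0.163934: log2(p) = -2.608809, -p*log2(p) = 0.427674
H = 0.445645 + 0.527478 + 0.445645 + 0.407333 + 0.427674 = 2.253775

H = 2.2538 bits/symbol


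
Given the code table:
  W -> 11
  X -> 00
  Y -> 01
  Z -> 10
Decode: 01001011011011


Decoding:
01 -> Y
00 -> X
10 -> Z
11 -> W
01 -> Y
10 -> Z
11 -> W


Result: YXZWYZW


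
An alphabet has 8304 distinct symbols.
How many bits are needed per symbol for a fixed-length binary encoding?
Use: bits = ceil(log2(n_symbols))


log2(8304) = 13.0196
Bracket: 2^13 = 8192 < 8304 <= 2^14 = 16384
So ceil(log2(8304)) = 14

bits = ceil(log2(8304)) = ceil(13.0196) = 14 bits


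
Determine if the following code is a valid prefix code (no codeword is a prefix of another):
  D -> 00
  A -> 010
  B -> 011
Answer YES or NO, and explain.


Checking each pair (does one codeword prefix another?):
  D='00' vs A='010': no prefix
  D='00' vs B='011': no prefix
  A='010' vs D='00': no prefix
  A='010' vs B='011': no prefix
  B='011' vs D='00': no prefix
  B='011' vs A='010': no prefix
No violation found over all pairs.

YES -- this is a valid prefix code. No codeword is a prefix of any other codeword.


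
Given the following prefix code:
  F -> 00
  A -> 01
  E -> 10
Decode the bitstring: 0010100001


Decoding step by step:
Bits 00 -> F
Bits 10 -> E
Bits 10 -> E
Bits 00 -> F
Bits 01 -> A


Decoded message: FEEFA


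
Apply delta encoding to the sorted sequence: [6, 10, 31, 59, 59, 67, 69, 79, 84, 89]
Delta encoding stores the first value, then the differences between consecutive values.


First value: 6
Deltas:
  10 - 6 = 4
  31 - 10 = 21
  59 - 31 = 28
  59 - 59 = 0
  67 - 59 = 8
  69 - 67 = 2
  79 - 69 = 10
  84 - 79 = 5
  89 - 84 = 5


Delta encoded: [6, 4, 21, 28, 0, 8, 2, 10, 5, 5]


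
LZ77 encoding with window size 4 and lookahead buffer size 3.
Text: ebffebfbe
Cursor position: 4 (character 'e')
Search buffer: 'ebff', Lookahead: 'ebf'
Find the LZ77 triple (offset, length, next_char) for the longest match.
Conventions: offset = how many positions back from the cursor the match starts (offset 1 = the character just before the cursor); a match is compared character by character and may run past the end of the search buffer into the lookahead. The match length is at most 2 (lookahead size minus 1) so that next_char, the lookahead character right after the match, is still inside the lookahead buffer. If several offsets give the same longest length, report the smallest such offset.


Try each offset into the search buffer:
  offset=1 (pos 3, char 'f'): match length 0
  offset=2 (pos 2, char 'f'): match length 0
  offset=3 (pos 1, char 'b'): match length 0
  offset=4 (pos 0, char 'e'): match length 2
Longest match has length 2 at offset 4.
next_char = character at position 4 + 2 = 6 -> 'f'

Best match: offset=4, length=2 (matching 'eb' starting at position 0)
LZ77 triple: (4, 2, 'f')


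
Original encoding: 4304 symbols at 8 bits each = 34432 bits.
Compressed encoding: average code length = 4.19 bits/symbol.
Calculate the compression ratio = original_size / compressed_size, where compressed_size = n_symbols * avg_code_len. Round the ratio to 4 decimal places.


original_size = n_symbols * orig_bits = 4304 * 8 = 34432 bits
compressed_size = n_symbols * avg_code_len = 4304 * 4.19 = 18033.76 bits
ratio = original_size / compressed_size = 34432 / 18033.76 = 1.9093

Compression ratio = 1.9093


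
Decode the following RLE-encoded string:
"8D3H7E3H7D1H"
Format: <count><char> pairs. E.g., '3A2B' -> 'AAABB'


Expanding each <count><char> pair:
  8D -> 'DDDDDDDD'
  3H -> 'HHH'
  7E -> 'EEEEEEE'
  3H -> 'HHH'
  7D -> 'DDDDDDD'
  1H -> 'H'

Decoded = DDDDDDDDHHHEEEEEEEHHHDDDDDDDH


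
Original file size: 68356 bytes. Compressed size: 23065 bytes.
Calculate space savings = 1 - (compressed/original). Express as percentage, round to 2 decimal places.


ratio = compressed/original = 23065/68356 = 0.337425
savings = 1 - ratio = 1 - 0.337425 = 0.662575
as a percentage: 0.662575 * 100 = 66.26%

Space savings = 1 - 23065/68356 = 66.26%


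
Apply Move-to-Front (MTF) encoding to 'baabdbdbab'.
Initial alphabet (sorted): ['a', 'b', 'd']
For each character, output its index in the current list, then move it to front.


MTF encoding:
'b': index 1 in ['a', 'b', 'd'] -> ['b', 'a', 'd']
'a': index 1 in ['b', 'a', 'd'] -> ['a', 'b', 'd']
'a': index 0 in ['a', 'b', 'd'] -> ['a', 'b', 'd']
'b': index 1 in ['a', 'b', 'd'] -> ['b', 'a', 'd']
'd': index 2 in ['b', 'a', 'd'] -> ['d', 'b', 'a']
'b': index 1 in ['d', 'b', 'a'] -> ['b', 'd', 'a']
'd': index 1 in ['b', 'd', 'a'] -> ['d', 'b', 'a']
'b': index 1 in ['d', 'b', 'a'] -> ['b', 'd', 'a']
'a': index 2 in ['b', 'd', 'a'] -> ['a', 'b', 'd']
'b': index 1 in ['a', 'b', 'd'] -> ['b', 'a', 'd']


Output: [1, 1, 0, 1, 2, 1, 1, 1, 2, 1]


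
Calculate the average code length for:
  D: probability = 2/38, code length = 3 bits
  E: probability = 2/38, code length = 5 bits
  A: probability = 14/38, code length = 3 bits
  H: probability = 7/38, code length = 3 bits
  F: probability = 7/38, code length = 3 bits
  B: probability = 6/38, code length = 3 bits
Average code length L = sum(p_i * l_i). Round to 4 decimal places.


Weighted contributions p_i * l_i:
  D: (2/38) * 3 = 6/38
  E: (2/38) * 5 = 10/38
  A: (14/38) * 3 = 42/38
  H: (7/38) * 3 = 21/38
  F: (7/38) * 3 = 21/38
  B: (6/38) * 3 = 18/38
Sum = (6 + 10 + 42 + 21 + 21 + 18)/38 = 118/38

L = 118/38 = 3.1053 bits/symbol


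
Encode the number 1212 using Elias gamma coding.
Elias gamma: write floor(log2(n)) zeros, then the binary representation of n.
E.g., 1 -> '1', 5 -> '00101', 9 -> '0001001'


num_bits = floor(log2(1212)) + 1 = 11
leading_zeros = num_bits - 1 = 10
binary(1212) = 10010111100

Elias gamma(1212) = '0000000000' + '10010111100' = 000000000010010111100 (21 bits)


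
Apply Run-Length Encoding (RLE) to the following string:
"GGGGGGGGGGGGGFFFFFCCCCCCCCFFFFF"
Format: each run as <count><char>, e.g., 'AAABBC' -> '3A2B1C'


Scanning runs left to right:
  i=0: run of 'G' x 13 -> '13G'
  i=13: run of 'F' x 5 -> '5F'
  i=18: run of 'C' x 8 -> '8C'
  i=26: run of 'F' x 5 -> '5F'

RLE = 13G5F8C5F


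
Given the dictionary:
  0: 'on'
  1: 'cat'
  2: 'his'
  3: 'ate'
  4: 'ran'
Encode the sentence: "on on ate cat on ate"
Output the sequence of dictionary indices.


Look up each word in the dictionary:
  'on' -> 0
  'on' -> 0
  'ate' -> 3
  'cat' -> 1
  'on' -> 0
  'ate' -> 3

Encoded: [0, 0, 3, 1, 0, 3]


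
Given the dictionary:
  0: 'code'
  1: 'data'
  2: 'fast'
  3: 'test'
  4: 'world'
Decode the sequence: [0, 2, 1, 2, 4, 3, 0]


Look up each index in the dictionary:
  0 -> 'code'
  2 -> 'fast'
  1 -> 'data'
  2 -> 'fast'
  4 -> 'world'
  3 -> 'test'
  0 -> 'code'

Decoded: "code fast data fast world test code"


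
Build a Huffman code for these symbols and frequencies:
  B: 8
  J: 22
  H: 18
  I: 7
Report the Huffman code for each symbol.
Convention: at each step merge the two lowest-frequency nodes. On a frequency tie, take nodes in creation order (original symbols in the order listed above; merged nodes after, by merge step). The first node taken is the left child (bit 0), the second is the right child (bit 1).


Huffman tree construction:
Step 1: Merge I(7) + B(8) = 15
Step 2: Merge (I+B)(15) + H(18) = 33
Step 3: Merge J(22) + ((I+B)+H)(33) = 55
Read each symbol's code off the tree from the root (left child = 0, right child = 1).

Codes:
  B: 101 (length 3)
  J: 0 (length 1)
  H: 11 (length 2)
  I: 100 (length 3)
Average code length: 103/55 = 1.8727 bits/symbol


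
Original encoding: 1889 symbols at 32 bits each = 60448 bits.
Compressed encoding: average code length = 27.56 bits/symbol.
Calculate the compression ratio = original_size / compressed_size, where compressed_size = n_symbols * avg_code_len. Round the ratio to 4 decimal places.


original_size = n_symbols * orig_bits = 1889 * 32 = 60448 bits
compressed_size = n_symbols * avg_code_len = 1889 * 27.56 = 52060.84 bits
ratio = original_size / compressed_size = 60448 / 52060.84 = 1.1611

Compression ratio = 1.1611


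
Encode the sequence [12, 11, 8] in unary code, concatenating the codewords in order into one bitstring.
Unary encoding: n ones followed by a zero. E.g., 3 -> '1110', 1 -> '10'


Encode each number as n ones followed by a terminating 0:
  12 -> 1111111111110 (13 bits)
  11 -> 111111111110 (12 bits)
  8 -> 111111110 (9 bits)
Total length = 13 + 12 + 9 = 34 bits.

Unary([12, 11, 8]) = 1111111111110111111111110111111110 (34 bits)


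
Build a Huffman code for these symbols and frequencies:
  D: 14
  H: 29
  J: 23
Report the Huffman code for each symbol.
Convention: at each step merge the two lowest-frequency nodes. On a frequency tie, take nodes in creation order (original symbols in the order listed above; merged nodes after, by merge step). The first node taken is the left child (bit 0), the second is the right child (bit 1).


Huffman tree construction:
Step 1: Merge D(14) + J(23) = 37
Step 2: Merge H(29) + (D+J)(37) = 66
Read each symbol's code off the tree from the root (left child = 0, right child = 1).

Codes:
  D: 10 (length 2)
  H: 0 (length 1)
  J: 11 (length 2)
Average code length: 103/66 = 1.5606 bits/symbol


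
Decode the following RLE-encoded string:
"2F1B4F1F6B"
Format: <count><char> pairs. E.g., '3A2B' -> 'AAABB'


Expanding each <count><char> pair:
  2F -> 'FF'
  1B -> 'B'
  4F -> 'FFFF'
  1F -> 'F'
  6B -> 'BBBBBB'

Decoded = FFBFFFFFBBBBBB


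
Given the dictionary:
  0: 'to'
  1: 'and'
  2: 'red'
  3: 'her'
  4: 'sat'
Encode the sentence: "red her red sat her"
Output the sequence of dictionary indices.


Look up each word in the dictionary:
  'red' -> 2
  'her' -> 3
  'red' -> 2
  'sat' -> 4
  'her' -> 3

Encoded: [2, 3, 2, 4, 3]


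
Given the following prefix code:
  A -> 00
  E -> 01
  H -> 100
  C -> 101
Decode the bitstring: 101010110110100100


Decoding step by step:
Bits 101 -> C
Bits 01 -> E
Bits 01 -> E
Bits 101 -> C
Bits 101 -> C
Bits 00 -> A
Bits 100 -> H


Decoded message: CEECCAH


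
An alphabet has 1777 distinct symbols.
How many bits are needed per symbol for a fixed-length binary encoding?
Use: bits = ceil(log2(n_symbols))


log2(1777) = 10.7952
Bracket: 2^10 = 1024 < 1777 <= 2^11 = 2048
So ceil(log2(1777)) = 11

bits = ceil(log2(1777)) = ceil(10.7952) = 11 bits


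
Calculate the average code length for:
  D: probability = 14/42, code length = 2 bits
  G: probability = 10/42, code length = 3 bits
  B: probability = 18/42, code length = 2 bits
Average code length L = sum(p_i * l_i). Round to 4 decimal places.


Weighted contributions p_i * l_i:
  D: (14/42) * 2 = 28/42
  G: (10/42) * 3 = 30/42
  B: (18/42) * 2 = 36/42
Sum = (28 + 30 + 36)/42 = 94/42

L = 94/42 = 2.2381 bits/symbol


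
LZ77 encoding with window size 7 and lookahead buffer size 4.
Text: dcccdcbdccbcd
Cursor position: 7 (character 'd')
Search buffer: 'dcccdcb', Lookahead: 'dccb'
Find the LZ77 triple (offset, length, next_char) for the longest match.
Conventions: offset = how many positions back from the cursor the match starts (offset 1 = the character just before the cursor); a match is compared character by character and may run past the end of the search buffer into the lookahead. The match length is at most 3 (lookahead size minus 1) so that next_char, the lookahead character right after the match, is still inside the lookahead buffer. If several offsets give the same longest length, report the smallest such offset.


Try each offset into the search buffer:
  offset=1 (pos 6, char 'b'): match length 0
  offset=2 (pos 5, char 'c'): match length 0
  offset=3 (pos 4, char 'd'): match length 2
  offset=4 (pos 3, char 'c'): match length 0
  offset=5 (pos 2, char 'c'): match length 0
  offset=6 (pos 1, char 'c'): match length 0
  offset=7 (pos 0, char 'd'): match length 3
Longest match has length 3 at offset 7.
next_char = character at position 7 + 3 = 10 -> 'b'

Best match: offset=7, length=3 (matching 'dcc' starting at position 0)
LZ77 triple: (7, 3, 'b')


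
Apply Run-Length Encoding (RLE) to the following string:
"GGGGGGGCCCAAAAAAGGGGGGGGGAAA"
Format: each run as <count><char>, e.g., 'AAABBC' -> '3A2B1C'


Scanning runs left to right:
  i=0: run of 'G' x 7 -> '7G'
  i=7: run of 'C' x 3 -> '3C'
  i=10: run of 'A' x 6 -> '6A'
  i=16: run of 'G' x 9 -> '9G'
  i=25: run of 'A' x 3 -> '3A'

RLE = 7G3C6A9G3A


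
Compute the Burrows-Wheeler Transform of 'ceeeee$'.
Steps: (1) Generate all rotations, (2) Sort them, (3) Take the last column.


Rotations (sorted):
  0: $ceeeee -> last char: e
  1: ceeeee$ -> last char: $
  2: e$ceeee -> last char: e
  3: ee$ceee -> last char: e
  4: eee$cee -> last char: e
  5: eeee$ce -> last char: e
  6: eeeee$c -> last char: c


BWT = e$eeeec


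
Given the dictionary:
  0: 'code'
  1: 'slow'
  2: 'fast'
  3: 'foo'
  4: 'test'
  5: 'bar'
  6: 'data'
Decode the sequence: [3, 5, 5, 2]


Look up each index in the dictionary:
  3 -> 'foo'
  5 -> 'bar'
  5 -> 'bar'
  2 -> 'fast'

Decoded: "foo bar bar fast"


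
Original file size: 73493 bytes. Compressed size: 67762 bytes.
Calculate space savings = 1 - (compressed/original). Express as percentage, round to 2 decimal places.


ratio = compressed/original = 67762/73493 = 0.92202
savings = 1 - ratio = 1 - 0.92202 = 0.07798
as a percentage: 0.07798 * 100 = 7.8%

Space savings = 1 - 67762/73493 = 7.8%


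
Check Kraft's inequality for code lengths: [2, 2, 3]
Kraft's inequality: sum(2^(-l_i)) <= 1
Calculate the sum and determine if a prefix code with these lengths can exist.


Sum = 2^(-2) + 2^(-2) + 2^(-3)
    = 0.25 + 0.25 + 0.125
    = 5/8 = 0.625
Since 0.625 <= 1, Kraft's inequality IS satisfied.
A prefix code with these lengths CAN exist.

Kraft sum = 0.625. Satisfied.


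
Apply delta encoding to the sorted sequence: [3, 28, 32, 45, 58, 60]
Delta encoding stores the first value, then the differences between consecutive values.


First value: 3
Deltas:
  28 - 3 = 25
  32 - 28 = 4
  45 - 32 = 13
  58 - 45 = 13
  60 - 58 = 2


Delta encoded: [3, 25, 4, 13, 13, 2]


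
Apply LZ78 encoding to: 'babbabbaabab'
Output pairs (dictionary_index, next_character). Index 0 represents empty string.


LZ78 encoding steps:
Dictionary: {0: ''}
Step 1: w='' (idx 0), next='b' -> output (0, 'b'), add 'b' as idx 1
Step 2: w='' (idx 0), next='a' -> output (0, 'a'), add 'a' as idx 2
Step 3: w='b' (idx 1), next='b' -> output (1, 'b'), add 'bb' as idx 3
Step 4: w='a' (idx 2), next='b' -> output (2, 'b'), add 'ab' as idx 4
Step 5: w='b' (idx 1), next='a' -> output (1, 'a'), add 'ba' as idx 5
Step 6: w='ab' (idx 4), next='a' -> output (4, 'a'), add 'aba' as idx 6
Step 7: w='b' (idx 1), end of input -> output (1, '')


Encoded: [(0, 'b'), (0, 'a'), (1, 'b'), (2, 'b'), (1, 'a'), (4, 'a'), (1, '')]


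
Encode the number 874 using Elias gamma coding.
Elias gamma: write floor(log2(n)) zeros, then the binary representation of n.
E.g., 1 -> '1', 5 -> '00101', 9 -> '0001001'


num_bits = floor(log2(874)) + 1 = 10
leading_zeros = num_bits - 1 = 9
binary(874) = 1101101010

Elias gamma(874) = '000000000' + '1101101010' = 0000000001101101010 (19 bits)


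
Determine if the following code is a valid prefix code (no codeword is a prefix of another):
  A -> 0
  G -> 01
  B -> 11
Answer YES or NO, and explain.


Checking each pair (does one codeword prefix another?):
  A='0' vs G='01': prefix -- VIOLATION

NO -- this is NOT a valid prefix code. A (0) is a prefix of G (01).


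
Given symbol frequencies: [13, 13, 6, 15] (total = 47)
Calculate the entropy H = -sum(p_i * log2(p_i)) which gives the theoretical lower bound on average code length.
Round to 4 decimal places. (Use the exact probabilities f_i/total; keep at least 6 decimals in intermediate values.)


Per-symbol terms -p_i * log2(p_i) with p_i = f_i/47:
  p = 13/47 = 0.276596: log2(p) = -1.854149, -p*log2(p) = 0.512850
  p = 13/47 = 0.276596: log2(p) = -1.854149, -p*log2(p) = 0.512850
  p = 6/47 = 0.127660: log2(p) = -2.969626, -p*log2(p) = 0.379101
  p = 15/47 = 0.319149: log2(p) = -1.647698, -p*log2(p) = 0.525861
H = 0.512850 + 0.512850 + 0.379101 + 0.525861 = 1.930662

H = 1.9307 bits/symbol


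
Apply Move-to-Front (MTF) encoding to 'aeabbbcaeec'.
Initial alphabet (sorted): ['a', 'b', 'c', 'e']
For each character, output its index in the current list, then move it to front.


MTF encoding:
'a': index 0 in ['a', 'b', 'c', 'e'] -> ['a', 'b', 'c', 'e']
'e': index 3 in ['a', 'b', 'c', 'e'] -> ['e', 'a', 'b', 'c']
'a': index 1 in ['e', 'a', 'b', 'c'] -> ['a', 'e', 'b', 'c']
'b': index 2 in ['a', 'e', 'b', 'c'] -> ['b', 'a', 'e', 'c']
'b': index 0 in ['b', 'a', 'e', 'c'] -> ['b', 'a', 'e', 'c']
'b': index 0 in ['b', 'a', 'e', 'c'] -> ['b', 'a', 'e', 'c']
'c': index 3 in ['b', 'a', 'e', 'c'] -> ['c', 'b', 'a', 'e']
'a': index 2 in ['c', 'b', 'a', 'e'] -> ['a', 'c', 'b', 'e']
'e': index 3 in ['a', 'c', 'b', 'e'] -> ['e', 'a', 'c', 'b']
'e': index 0 in ['e', 'a', 'c', 'b'] -> ['e', 'a', 'c', 'b']
'c': index 2 in ['e', 'a', 'c', 'b'] -> ['c', 'e', 'a', 'b']


Output: [0, 3, 1, 2, 0, 0, 3, 2, 3, 0, 2]


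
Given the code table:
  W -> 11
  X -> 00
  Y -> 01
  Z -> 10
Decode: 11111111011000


Decoding:
11 -> W
11 -> W
11 -> W
11 -> W
01 -> Y
10 -> Z
00 -> X


Result: WWWWYZX


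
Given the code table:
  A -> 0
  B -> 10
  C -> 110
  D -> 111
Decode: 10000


Decoding:
10 -> B
0 -> A
0 -> A
0 -> A


Result: BAAA


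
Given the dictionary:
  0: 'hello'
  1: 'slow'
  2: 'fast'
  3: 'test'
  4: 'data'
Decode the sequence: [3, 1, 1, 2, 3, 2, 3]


Look up each index in the dictionary:
  3 -> 'test'
  1 -> 'slow'
  1 -> 'slow'
  2 -> 'fast'
  3 -> 'test'
  2 -> 'fast'
  3 -> 'test'

Decoded: "test slow slow fast test fast test"


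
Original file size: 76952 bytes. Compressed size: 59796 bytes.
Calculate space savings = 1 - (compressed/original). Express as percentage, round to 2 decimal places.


ratio = compressed/original = 59796/76952 = 0.777056
savings = 1 - ratio = 1 - 0.777056 = 0.222944
as a percentage: 0.222944 * 100 = 22.29%

Space savings = 1 - 59796/76952 = 22.29%


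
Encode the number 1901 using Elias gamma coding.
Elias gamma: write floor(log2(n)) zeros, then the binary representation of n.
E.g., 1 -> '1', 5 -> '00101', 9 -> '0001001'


num_bits = floor(log2(1901)) + 1 = 11
leading_zeros = num_bits - 1 = 10
binary(1901) = 11101101101

Elias gamma(1901) = '0000000000' + '11101101101' = 000000000011101101101 (21 bits)


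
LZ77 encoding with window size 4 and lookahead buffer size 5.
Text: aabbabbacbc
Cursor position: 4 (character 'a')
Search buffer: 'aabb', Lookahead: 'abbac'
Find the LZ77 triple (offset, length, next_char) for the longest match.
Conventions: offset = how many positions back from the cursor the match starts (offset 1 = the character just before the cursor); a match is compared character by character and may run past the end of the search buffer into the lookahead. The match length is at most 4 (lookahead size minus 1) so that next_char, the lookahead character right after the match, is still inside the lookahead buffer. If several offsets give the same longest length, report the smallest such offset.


Try each offset into the search buffer:
  offset=1 (pos 3, char 'b'): match length 0
  offset=2 (pos 2, char 'b'): match length 0
  offset=3 (pos 1, char 'a'): match length 4
  offset=4 (pos 0, char 'a'): match length 1
Longest match has length 4 at offset 3.
next_char = character at position 4 + 4 = 8 -> 'c'

Best match: offset=3, length=4 (matching 'abba' starting at position 1)
LZ77 triple: (3, 4, 'c')


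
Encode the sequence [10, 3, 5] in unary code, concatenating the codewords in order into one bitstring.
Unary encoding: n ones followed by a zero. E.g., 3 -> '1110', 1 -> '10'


Encode each number as n ones followed by a terminating 0:
  10 -> 11111111110 (11 bits)
  3 -> 1110 (4 bits)
  5 -> 111110 (6 bits)
Total length = 11 + 4 + 6 = 21 bits.

Unary([10, 3, 5]) = 111111111101110111110 (21 bits)


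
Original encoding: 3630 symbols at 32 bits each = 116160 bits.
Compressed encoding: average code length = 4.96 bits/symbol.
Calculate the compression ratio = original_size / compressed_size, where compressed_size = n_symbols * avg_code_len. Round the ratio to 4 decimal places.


original_size = n_symbols * orig_bits = 3630 * 32 = 116160 bits
compressed_size = n_symbols * avg_code_len = 3630 * 4.96 = 18004.8 bits
ratio = original_size / compressed_size = 116160 / 18004.8 = 6.4516

Compression ratio = 6.4516


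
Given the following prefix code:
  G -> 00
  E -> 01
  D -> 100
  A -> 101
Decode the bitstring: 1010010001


Decoding step by step:
Bits 101 -> A
Bits 00 -> G
Bits 100 -> D
Bits 01 -> E


Decoded message: AGDE


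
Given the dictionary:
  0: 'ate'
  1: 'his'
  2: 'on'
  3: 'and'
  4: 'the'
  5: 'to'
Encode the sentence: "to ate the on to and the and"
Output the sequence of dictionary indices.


Look up each word in the dictionary:
  'to' -> 5
  'ate' -> 0
  'the' -> 4
  'on' -> 2
  'to' -> 5
  'and' -> 3
  'the' -> 4
  'and' -> 3

Encoded: [5, 0, 4, 2, 5, 3, 4, 3]


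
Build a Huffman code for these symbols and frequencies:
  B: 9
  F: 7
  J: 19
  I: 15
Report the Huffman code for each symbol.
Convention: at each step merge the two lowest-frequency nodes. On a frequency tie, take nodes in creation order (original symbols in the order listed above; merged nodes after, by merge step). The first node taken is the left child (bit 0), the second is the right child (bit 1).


Huffman tree construction:
Step 1: Merge F(7) + B(9) = 16
Step 2: Merge I(15) + (F+B)(16) = 31
Step 3: Merge J(19) + (I+(F+B))(31) = 50
Read each symbol's code off the tree from the root (left child = 0, right child = 1).

Codes:
  B: 111 (length 3)
  F: 110 (length 3)
  J: 0 (length 1)
  I: 10 (length 2)
Average code length: 97/50 = 1.9400 bits/symbol


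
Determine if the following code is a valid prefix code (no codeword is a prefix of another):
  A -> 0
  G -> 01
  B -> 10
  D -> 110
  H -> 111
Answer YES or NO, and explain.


Checking each pair (does one codeword prefix another?):
  A='0' vs G='01': prefix -- VIOLATION

NO -- this is NOT a valid prefix code. A (0) is a prefix of G (01).


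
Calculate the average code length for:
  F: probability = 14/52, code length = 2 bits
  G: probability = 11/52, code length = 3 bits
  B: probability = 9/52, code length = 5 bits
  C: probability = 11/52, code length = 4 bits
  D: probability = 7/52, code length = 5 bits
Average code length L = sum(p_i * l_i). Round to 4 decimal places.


Weighted contributions p_i * l_i:
  F: (14/52) * 2 = 28/52
  G: (11/52) * 3 = 33/52
  B: (9/52) * 5 = 45/52
  C: (11/52) * 4 = 44/52
  D: (7/52) * 5 = 35/52
Sum = (28 + 33 + 45 + 44 + 35)/52 = 185/52

L = 185/52 = 3.5577 bits/symbol


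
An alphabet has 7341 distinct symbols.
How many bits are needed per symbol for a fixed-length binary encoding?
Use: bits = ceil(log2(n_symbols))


log2(7341) = 12.8418
Bracket: 2^12 = 4096 < 7341 <= 2^13 = 8192
So ceil(log2(7341)) = 13

bits = ceil(log2(7341)) = ceil(12.8418) = 13 bits


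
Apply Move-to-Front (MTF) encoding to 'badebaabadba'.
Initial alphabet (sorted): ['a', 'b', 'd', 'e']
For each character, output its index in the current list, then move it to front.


MTF encoding:
'b': index 1 in ['a', 'b', 'd', 'e'] -> ['b', 'a', 'd', 'e']
'a': index 1 in ['b', 'a', 'd', 'e'] -> ['a', 'b', 'd', 'e']
'd': index 2 in ['a', 'b', 'd', 'e'] -> ['d', 'a', 'b', 'e']
'e': index 3 in ['d', 'a', 'b', 'e'] -> ['e', 'd', 'a', 'b']
'b': index 3 in ['e', 'd', 'a', 'b'] -> ['b', 'e', 'd', 'a']
'a': index 3 in ['b', 'e', 'd', 'a'] -> ['a', 'b', 'e', 'd']
'a': index 0 in ['a', 'b', 'e', 'd'] -> ['a', 'b', 'e', 'd']
'b': index 1 in ['a', 'b', 'e', 'd'] -> ['b', 'a', 'e', 'd']
'a': index 1 in ['b', 'a', 'e', 'd'] -> ['a', 'b', 'e', 'd']
'd': index 3 in ['a', 'b', 'e', 'd'] -> ['d', 'a', 'b', 'e']
'b': index 2 in ['d', 'a', 'b', 'e'] -> ['b', 'd', 'a', 'e']
'a': index 2 in ['b', 'd', 'a', 'e'] -> ['a', 'b', 'd', 'e']


Output: [1, 1, 2, 3, 3, 3, 0, 1, 1, 3, 2, 2]


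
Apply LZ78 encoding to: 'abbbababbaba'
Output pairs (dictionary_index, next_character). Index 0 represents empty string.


LZ78 encoding steps:
Dictionary: {0: ''}
Step 1: w='' (idx 0), next='a' -> output (0, 'a'), add 'a' as idx 1
Step 2: w='' (idx 0), next='b' -> output (0, 'b'), add 'b' as idx 2
Step 3: w='b' (idx 2), next='b' -> output (2, 'b'), add 'bb' as idx 3
Step 4: w='a' (idx 1), next='b' -> output (1, 'b'), add 'ab' as idx 4
Step 5: w='ab' (idx 4), next='b' -> output (4, 'b'), add 'abb' as idx 5
Step 6: w='ab' (idx 4), next='a' -> output (4, 'a'), add 'aba' as idx 6


Encoded: [(0, 'a'), (0, 'b'), (2, 'b'), (1, 'b'), (4, 'b'), (4, 'a')]


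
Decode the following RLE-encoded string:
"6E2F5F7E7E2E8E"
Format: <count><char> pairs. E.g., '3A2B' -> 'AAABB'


Expanding each <count><char> pair:
  6E -> 'EEEEEE'
  2F -> 'FF'
  5F -> 'FFFFF'
  7E -> 'EEEEEEE'
  7E -> 'EEEEEEE'
  2E -> 'EE'
  8E -> 'EEEEEEEE'

Decoded = EEEEEEFFFFFFFEEEEEEEEEEEEEEEEEEEEEEEE


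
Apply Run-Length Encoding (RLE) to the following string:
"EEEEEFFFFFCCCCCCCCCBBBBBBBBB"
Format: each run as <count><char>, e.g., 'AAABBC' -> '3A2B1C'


Scanning runs left to right:
  i=0: run of 'E' x 5 -> '5E'
  i=5: run of 'F' x 5 -> '5F'
  i=10: run of 'C' x 9 -> '9C'
  i=19: run of 'B' x 9 -> '9B'

RLE = 5E5F9C9B


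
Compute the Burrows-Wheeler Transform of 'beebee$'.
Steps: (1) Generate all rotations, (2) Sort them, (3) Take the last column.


Rotations (sorted):
  0: $beebee -> last char: e
  1: bee$bee -> last char: e
  2: beebee$ -> last char: $
  3: e$beebe -> last char: e
  4: ebee$be -> last char: e
  5: ee$beeb -> last char: b
  6: eebee$b -> last char: b


BWT = ee$eebb


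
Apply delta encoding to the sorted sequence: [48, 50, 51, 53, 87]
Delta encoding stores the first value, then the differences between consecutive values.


First value: 48
Deltas:
  50 - 48 = 2
  51 - 50 = 1
  53 - 51 = 2
  87 - 53 = 34


Delta encoded: [48, 2, 1, 2, 34]


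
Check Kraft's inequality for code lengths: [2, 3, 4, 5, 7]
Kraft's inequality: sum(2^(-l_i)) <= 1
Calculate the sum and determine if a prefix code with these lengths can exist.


Sum = 2^(-2) + 2^(-3) + 2^(-4) + 2^(-5) + 2^(-7)
    = 0.25 + 0.125 + 0.0625 + 0.03125 + 0.0078125
    = 61/128 = 0.4765625
Since 0.4765625 <= 1, Kraft's inequality IS satisfied.
A prefix code with these lengths CAN exist.

Kraft sum = 0.4765625. Satisfied.


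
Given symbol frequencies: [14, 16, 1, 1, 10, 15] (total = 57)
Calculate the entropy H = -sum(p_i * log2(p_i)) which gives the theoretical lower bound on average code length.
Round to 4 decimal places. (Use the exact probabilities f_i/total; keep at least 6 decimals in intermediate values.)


Per-symbol terms -p_i * log2(p_i) with p_i = f_i/57:
  p = 14/57 = 0.245614: log2(p) = -2.025535, -p*log2(p) = 0.497500
  p = 16/57 = 0.280702: log2(p) = -1.832890, -p*log2(p) = 0.514495
  p = 1/57 = 0.017544: log2(p) = -5.832890, -p*log2(p) = 0.102331
  p = 1/57 = 0.017544: log2(p) = -5.832890, -p*log2(p) = 0.102331
  p = 10/57 = 0.175439: log2(p) = -2.510962, -p*log2(p) = 0.440520
  p = 15/57 = 0.263158: log2(p) = -1.925999, -p*log2(p) = 0.506842
H = 0.497500 + 0.514495 + 0.102331 + 0.102331 + 0.440520 + 0.506842 = 2.164019

H = 2.164 bits/symbol


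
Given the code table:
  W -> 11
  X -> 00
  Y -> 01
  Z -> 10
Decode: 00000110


Decoding:
00 -> X
00 -> X
01 -> Y
10 -> Z


Result: XXYZ
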